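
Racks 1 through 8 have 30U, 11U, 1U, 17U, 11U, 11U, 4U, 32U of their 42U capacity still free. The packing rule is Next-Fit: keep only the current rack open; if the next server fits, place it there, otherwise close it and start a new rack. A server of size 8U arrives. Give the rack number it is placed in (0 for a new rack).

Next-Fit only looks at rack 8, which has 32U free.
8U fits there.

8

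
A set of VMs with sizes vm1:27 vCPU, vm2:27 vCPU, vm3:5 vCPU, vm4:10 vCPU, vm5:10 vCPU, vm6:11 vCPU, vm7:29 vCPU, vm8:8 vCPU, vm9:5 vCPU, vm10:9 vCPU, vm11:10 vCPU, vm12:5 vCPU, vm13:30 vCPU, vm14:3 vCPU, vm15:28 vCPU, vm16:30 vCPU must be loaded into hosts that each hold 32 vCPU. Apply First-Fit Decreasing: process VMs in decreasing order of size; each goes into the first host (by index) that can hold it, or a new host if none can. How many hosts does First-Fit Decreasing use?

8

Sorted descending: 30, 30, 29, 28, 27, 27, 11, 10, 10, 10, 9, 8, 5, 5, 5, 3.
host 1: place 30 vCPU, 2 vCPU left
host 2: place 30 vCPU, 2 vCPU left
host 3: place 29 vCPU, 3 vCPU left
host 4: place 28 vCPU, 4 vCPU left
host 5: place 27 vCPU, 5 vCPU left
host 6: place 27 vCPU, 5 vCPU left
host 7: place 11 vCPU, 21 vCPU left
host 7: place 10 vCPU, 11 vCPU left
host 7: place 10 vCPU, 1 vCPU left
host 8: place 10 vCPU, 22 vCPU left
host 8: place 9 vCPU, 13 vCPU left
host 8: place 8 vCPU, 5 vCPU left
host 5: place 5 vCPU, 0 vCPU left
host 6: place 5 vCPU, 0 vCPU left
host 8: place 5 vCPU, 0 vCPU left
host 3: place 3 vCPU, 0 vCPU left
Final hosts: [30] [30] [29,3] [28] [27,5] [27,5] [11,10,10] [10,9,8,5].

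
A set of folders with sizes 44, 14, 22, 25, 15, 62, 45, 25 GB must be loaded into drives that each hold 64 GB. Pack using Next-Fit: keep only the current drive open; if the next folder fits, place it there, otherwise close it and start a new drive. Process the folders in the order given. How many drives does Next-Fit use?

Put 44 GB in drive 1; 20 GB remain.
Put 14 GB in drive 1; 6 GB remain.
Put 22 GB in drive 2; 42 GB remain.
Put 25 GB in drive 2; 17 GB remain.
Put 15 GB in drive 2; 2 GB remain.
Put 62 GB in drive 3; 2 GB remain.
Put 45 GB in drive 4; 19 GB remain.
Put 25 GB in drive 5; 39 GB remain.

5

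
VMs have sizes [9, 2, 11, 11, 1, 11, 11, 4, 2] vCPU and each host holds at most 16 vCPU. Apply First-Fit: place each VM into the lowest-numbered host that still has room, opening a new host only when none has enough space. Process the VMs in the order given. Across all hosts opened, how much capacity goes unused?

host 1: place 9 vCPU, 7 vCPU left
host 1: place 2 vCPU, 5 vCPU left
host 2: place 11 vCPU, 5 vCPU left
host 3: place 11 vCPU, 5 vCPU left
host 1: place 1 vCPU, 4 vCPU left
host 4: place 11 vCPU, 5 vCPU left
host 5: place 11 vCPU, 5 vCPU left
host 1: place 4 vCPU, 0 vCPU left
host 2: place 2 vCPU, 3 vCPU left
5 hosts × 16 vCPU = 80 vCPU; used 62 vCPU; unused 18 vCPU.

18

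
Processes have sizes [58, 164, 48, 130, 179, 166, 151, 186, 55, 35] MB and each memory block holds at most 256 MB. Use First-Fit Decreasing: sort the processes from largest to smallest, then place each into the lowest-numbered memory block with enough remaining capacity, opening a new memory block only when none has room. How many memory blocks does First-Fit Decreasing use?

6

Sorted descending: 186, 179, 166, 164, 151, 130, 58, 55, 48, 35.
Put 186 MB in memory block 1; 70 MB remain.
Put 179 MB in memory block 2; 77 MB remain.
Put 166 MB in memory block 3; 90 MB remain.
Put 164 MB in memory block 4; 92 MB remain.
Put 151 MB in memory block 5; 105 MB remain.
Put 130 MB in memory block 6; 126 MB remain.
Put 58 MB in memory block 1; 12 MB remain.
Put 55 MB in memory block 2; 22 MB remain.
Put 48 MB in memory block 3; 42 MB remain.
Put 35 MB in memory block 3; 7 MB remain.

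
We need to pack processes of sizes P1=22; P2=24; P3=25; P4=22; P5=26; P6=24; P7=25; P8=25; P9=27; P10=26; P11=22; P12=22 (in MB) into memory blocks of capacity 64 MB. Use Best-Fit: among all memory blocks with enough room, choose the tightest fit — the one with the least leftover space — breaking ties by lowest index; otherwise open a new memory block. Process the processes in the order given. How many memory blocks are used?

6

P1 (22 MB) → memory block 1 (remaining 42 MB)
P2 (24 MB) → memory block 1 (remaining 18 MB)
P3 (25 MB) → memory block 2 (remaining 39 MB)
P4 (22 MB) → memory block 2 (remaining 17 MB)
P5 (26 MB) → memory block 3 (remaining 38 MB)
P6 (24 MB) → memory block 3 (remaining 14 MB)
P7 (25 MB) → memory block 4 (remaining 39 MB)
P8 (25 MB) → memory block 4 (remaining 14 MB)
P9 (27 MB) → memory block 5 (remaining 37 MB)
P10 (26 MB) → memory block 5 (remaining 11 MB)
P11 (22 MB) → memory block 6 (remaining 42 MB)
P12 (22 MB) → memory block 6 (remaining 20 MB)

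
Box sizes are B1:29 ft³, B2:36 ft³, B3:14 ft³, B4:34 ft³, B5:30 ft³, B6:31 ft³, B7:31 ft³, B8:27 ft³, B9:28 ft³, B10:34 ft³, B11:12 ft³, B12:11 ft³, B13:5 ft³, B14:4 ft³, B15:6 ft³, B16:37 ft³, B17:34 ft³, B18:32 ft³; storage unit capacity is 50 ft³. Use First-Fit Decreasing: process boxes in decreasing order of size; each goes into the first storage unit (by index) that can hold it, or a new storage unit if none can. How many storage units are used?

12

Sorted descending: 37, 36, 34, 34, 34, 32, 31, 31, 30, 29, 28, 27, 14, 12, 11, 6, 5, 4.
storage unit 1: place 37 ft³, 13 ft³ left
storage unit 2: place 36 ft³, 14 ft³ left
storage unit 3: place 34 ft³, 16 ft³ left
storage unit 4: place 34 ft³, 16 ft³ left
storage unit 5: place 34 ft³, 16 ft³ left
storage unit 6: place 32 ft³, 18 ft³ left
storage unit 7: place 31 ft³, 19 ft³ left
storage unit 8: place 31 ft³, 19 ft³ left
storage unit 9: place 30 ft³, 20 ft³ left
storage unit 10: place 29 ft³, 21 ft³ left
storage unit 11: place 28 ft³, 22 ft³ left
storage unit 12: place 27 ft³, 23 ft³ left
storage unit 2: place 14 ft³, 0 ft³ left
storage unit 1: place 12 ft³, 1 ft³ left
storage unit 3: place 11 ft³, 5 ft³ left
storage unit 4: place 6 ft³, 10 ft³ left
storage unit 3: place 5 ft³, 0 ft³ left
storage unit 4: place 4 ft³, 6 ft³ left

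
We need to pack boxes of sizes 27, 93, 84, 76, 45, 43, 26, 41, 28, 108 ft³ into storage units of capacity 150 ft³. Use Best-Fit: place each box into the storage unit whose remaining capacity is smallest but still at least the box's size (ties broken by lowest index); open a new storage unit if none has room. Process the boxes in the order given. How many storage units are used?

27 ft³ → storage unit 1 (remaining 123 ft³)
93 ft³ → storage unit 1 (remaining 30 ft³)
84 ft³ → storage unit 2 (remaining 66 ft³)
76 ft³ → storage unit 3 (remaining 74 ft³)
45 ft³ → storage unit 2 (remaining 21 ft³)
43 ft³ → storage unit 3 (remaining 31 ft³)
26 ft³ → storage unit 1 (remaining 4 ft³)
41 ft³ → storage unit 4 (remaining 109 ft³)
28 ft³ → storage unit 3 (remaining 3 ft³)
108 ft³ → storage unit 4 (remaining 1 ft³)

4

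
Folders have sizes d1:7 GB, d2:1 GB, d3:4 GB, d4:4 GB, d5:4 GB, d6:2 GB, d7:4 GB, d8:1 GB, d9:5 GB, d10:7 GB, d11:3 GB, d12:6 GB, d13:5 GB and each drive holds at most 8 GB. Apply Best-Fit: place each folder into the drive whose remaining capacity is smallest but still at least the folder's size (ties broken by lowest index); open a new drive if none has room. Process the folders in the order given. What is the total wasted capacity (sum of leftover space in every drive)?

11

Put d1 (7 GB) in drive 1; 1 GB remain.
Put d2 (1 GB) in drive 1; 0 GB remain.
Put d3 (4 GB) in drive 2; 4 GB remain.
Put d4 (4 GB) in drive 2; 0 GB remain.
Put d5 (4 GB) in drive 3; 4 GB remain.
Put d6 (2 GB) in drive 3; 2 GB remain.
Put d7 (4 GB) in drive 4; 4 GB remain.
Put d8 (1 GB) in drive 3; 1 GB remain.
Put d9 (5 GB) in drive 5; 3 GB remain.
Put d10 (7 GB) in drive 6; 1 GB remain.
Put d11 (3 GB) in drive 5; 0 GB remain.
Put d12 (6 GB) in drive 7; 2 GB remain.
Put d13 (5 GB) in drive 8; 3 GB remain.
8 drives × 8 GB = 64 GB; used 53 GB; unused 11 GB.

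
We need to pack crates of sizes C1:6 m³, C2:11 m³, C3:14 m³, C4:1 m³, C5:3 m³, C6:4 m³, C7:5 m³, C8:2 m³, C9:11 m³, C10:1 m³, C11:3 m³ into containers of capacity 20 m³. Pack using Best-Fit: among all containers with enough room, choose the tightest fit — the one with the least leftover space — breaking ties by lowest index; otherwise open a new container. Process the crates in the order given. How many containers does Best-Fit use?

4

Put C1 (6 m³) in container 1; 14 m³ remain.
Put C2 (11 m³) in container 1; 3 m³ remain.
Put C3 (14 m³) in container 2; 6 m³ remain.
Put C4 (1 m³) in container 1; 2 m³ remain.
Put C5 (3 m³) in container 2; 3 m³ remain.
Put C6 (4 m³) in container 3; 16 m³ remain.
Put C7 (5 m³) in container 3; 11 m³ remain.
Put C8 (2 m³) in container 1; 0 m³ remain.
Put C9 (11 m³) in container 3; 0 m³ remain.
Put C10 (1 m³) in container 2; 2 m³ remain.
Put C11 (3 m³) in container 4; 17 m³ remain.
Final containers: [6,11,1,2] [14,3,1] [4,5,11] [3].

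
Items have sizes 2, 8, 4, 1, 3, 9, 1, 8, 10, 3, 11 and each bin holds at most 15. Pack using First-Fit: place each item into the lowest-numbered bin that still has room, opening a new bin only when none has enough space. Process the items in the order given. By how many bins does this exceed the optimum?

First-Fit: [2,8,4,1] [3,9,1] [8,3] [10] [11] → 5 bins.
5 items exceed 7.5 (half the capacity), and no two of those can share a bin, so at least 5 bins are needed.
So 5 is already optimal.

0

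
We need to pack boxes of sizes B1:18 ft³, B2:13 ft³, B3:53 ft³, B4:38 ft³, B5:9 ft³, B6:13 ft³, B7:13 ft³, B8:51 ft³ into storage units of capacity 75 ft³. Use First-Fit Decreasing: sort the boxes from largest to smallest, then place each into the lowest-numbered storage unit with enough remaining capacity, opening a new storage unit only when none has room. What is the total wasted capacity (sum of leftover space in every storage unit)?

17

Sorted descending: 53, 51, 38, 18, 13, 13, 13, 9.
storage unit 1: place 53 ft³, 22 ft³ left
storage unit 2: place 51 ft³, 24 ft³ left
storage unit 3: place 38 ft³, 37 ft³ left
storage unit 1: place 18 ft³, 4 ft³ left
storage unit 2: place 13 ft³, 11 ft³ left
storage unit 3: place 13 ft³, 24 ft³ left
storage unit 3: place 13 ft³, 11 ft³ left
storage unit 2: place 9 ft³, 2 ft³ left
3 storage units × 75 ft³ = 225 ft³; used 208 ft³; unused 17 ft³.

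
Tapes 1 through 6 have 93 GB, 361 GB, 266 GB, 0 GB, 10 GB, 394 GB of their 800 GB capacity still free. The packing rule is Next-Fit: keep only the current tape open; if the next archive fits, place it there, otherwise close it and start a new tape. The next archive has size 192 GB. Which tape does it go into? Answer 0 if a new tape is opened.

Next-Fit only looks at tape 6, which has 394 GB free.
192 GB fits there.

6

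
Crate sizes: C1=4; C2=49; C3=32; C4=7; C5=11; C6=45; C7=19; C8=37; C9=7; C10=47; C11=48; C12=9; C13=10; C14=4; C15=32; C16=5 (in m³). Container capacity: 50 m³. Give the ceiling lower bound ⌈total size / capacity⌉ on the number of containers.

Total size = 4 + 49 + 32 + 7 + 11 + 45 + 19 + 37 + 7 + 47 + 48 + 9 + 10 + 4 + 32 + 5 = 366 m³.
⌈366 / 50⌉ = 8.

8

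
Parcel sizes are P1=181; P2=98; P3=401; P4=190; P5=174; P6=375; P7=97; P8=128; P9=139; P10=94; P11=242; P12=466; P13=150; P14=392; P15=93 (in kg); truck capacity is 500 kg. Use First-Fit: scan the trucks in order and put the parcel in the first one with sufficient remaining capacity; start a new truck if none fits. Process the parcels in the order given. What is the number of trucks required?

7 trucks

P1 (181 kg) → truck 1 (remaining 319 kg)
P2 (98 kg) → truck 1 (remaining 221 kg)
P3 (401 kg) → truck 2 (remaining 99 kg)
P4 (190 kg) → truck 1 (remaining 31 kg)
P5 (174 kg) → truck 3 (remaining 326 kg)
P6 (375 kg) → truck 4 (remaining 125 kg)
P7 (97 kg) → truck 2 (remaining 2 kg)
P8 (128 kg) → truck 3 (remaining 198 kg)
P9 (139 kg) → truck 3 (remaining 59 kg)
P10 (94 kg) → truck 4 (remaining 31 kg)
P11 (242 kg) → truck 5 (remaining 258 kg)
P12 (466 kg) → truck 6 (remaining 34 kg)
P13 (150 kg) → truck 5 (remaining 108 kg)
P14 (392 kg) → truck 7 (remaining 108 kg)
P15 (93 kg) → truck 5 (remaining 15 kg)
Final trucks: [181,98,190] [401,97] [174,128,139] [375,94] [242,150,93] [466] [392].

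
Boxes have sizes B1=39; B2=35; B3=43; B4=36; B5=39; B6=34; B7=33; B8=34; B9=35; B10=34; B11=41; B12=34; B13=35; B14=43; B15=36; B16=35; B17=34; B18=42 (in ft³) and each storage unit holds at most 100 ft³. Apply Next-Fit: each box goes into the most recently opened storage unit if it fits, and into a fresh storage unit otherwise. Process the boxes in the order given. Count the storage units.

Put B1 (39 ft³) in storage unit 1; 61 ft³ remain.
Put B2 (35 ft³) in storage unit 1; 26 ft³ remain.
Put B3 (43 ft³) in storage unit 2; 57 ft³ remain.
Put B4 (36 ft³) in storage unit 2; 21 ft³ remain.
Put B5 (39 ft³) in storage unit 3; 61 ft³ remain.
Put B6 (34 ft³) in storage unit 3; 27 ft³ remain.
Put B7 (33 ft³) in storage unit 4; 67 ft³ remain.
Put B8 (34 ft³) in storage unit 4; 33 ft³ remain.
Put B9 (35 ft³) in storage unit 5; 65 ft³ remain.
Put B10 (34 ft³) in storage unit 5; 31 ft³ remain.
Put B11 (41 ft³) in storage unit 6; 59 ft³ remain.
Put B12 (34 ft³) in storage unit 6; 25 ft³ remain.
Put B13 (35 ft³) in storage unit 7; 65 ft³ remain.
Put B14 (43 ft³) in storage unit 7; 22 ft³ remain.
Put B15 (36 ft³) in storage unit 8; 64 ft³ remain.
Put B16 (35 ft³) in storage unit 8; 29 ft³ remain.
Put B17 (34 ft³) in storage unit 9; 66 ft³ remain.
Put B18 (42 ft³) in storage unit 9; 24 ft³ remain.
Final storage units: [39,35] [43,36] [39,34] [33,34] [35,34] [41,34] [35,43] [36,35] [34,42].

9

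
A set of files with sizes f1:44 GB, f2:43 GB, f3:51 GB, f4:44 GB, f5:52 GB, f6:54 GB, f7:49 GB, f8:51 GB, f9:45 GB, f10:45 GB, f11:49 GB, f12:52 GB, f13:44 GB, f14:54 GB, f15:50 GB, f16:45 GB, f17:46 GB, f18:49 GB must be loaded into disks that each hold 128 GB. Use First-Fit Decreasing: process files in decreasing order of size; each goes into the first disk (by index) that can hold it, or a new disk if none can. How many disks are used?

Sorted descending: 54, 54, 52, 52, 51, 51, 50, 49, 49, 49, 46, 45, 45, 45, 44, 44, 44, 43.
54 GB → disk 1 (remaining 74 GB)
54 GB → disk 1 (remaining 20 GB)
52 GB → disk 2 (remaining 76 GB)
52 GB → disk 2 (remaining 24 GB)
51 GB → disk 3 (remaining 77 GB)
51 GB → disk 3 (remaining 26 GB)
50 GB → disk 4 (remaining 78 GB)
49 GB → disk 4 (remaining 29 GB)
49 GB → disk 5 (remaining 79 GB)
49 GB → disk 5 (remaining 30 GB)
46 GB → disk 6 (remaining 82 GB)
45 GB → disk 6 (remaining 37 GB)
45 GB → disk 7 (remaining 83 GB)
45 GB → disk 7 (remaining 38 GB)
44 GB → disk 8 (remaining 84 GB)
44 GB → disk 8 (remaining 40 GB)
44 GB → disk 9 (remaining 84 GB)
43 GB → disk 9 (remaining 41 GB)
Final disks: [54,54] [52,52] [51,51] [50,49] [49,49] [46,45] [45,45] [44,44] [44,43].

9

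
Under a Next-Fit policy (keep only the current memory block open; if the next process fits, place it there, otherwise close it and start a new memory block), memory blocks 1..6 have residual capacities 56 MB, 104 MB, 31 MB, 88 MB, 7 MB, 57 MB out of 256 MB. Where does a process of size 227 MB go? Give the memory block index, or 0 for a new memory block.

0

Next-Fit only looks at memory block 6, which has 57 MB free.
227 MB does not fit, so a new memory block is opened.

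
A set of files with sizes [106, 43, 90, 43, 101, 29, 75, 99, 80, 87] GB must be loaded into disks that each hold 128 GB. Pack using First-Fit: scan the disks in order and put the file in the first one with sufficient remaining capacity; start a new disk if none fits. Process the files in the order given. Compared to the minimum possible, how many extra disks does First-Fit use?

First-Fit: [106] [43,43,29] [90] [101] [75] [99] [80] [87] → 8 disks.
7 files exceed 64 GB (half the capacity), and no two of those can share a disk, so at least 7 disks are needed.
An optimal packing achieves that bound: [106] [101] [99,29] [90] [87] [80,43] [75,43] → 7 disks.
Excess: 8 − 7 = 1.

1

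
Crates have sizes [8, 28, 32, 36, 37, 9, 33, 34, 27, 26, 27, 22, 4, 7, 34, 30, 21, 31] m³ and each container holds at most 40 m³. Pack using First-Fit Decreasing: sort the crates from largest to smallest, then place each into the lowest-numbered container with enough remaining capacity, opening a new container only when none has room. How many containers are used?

14

Sorted descending: 37, 36, 34, 34, 33, 32, 31, 30, 28, 27, 27, 26, 22, 21, 9, 8, 7, 4.
37 m³ → container 1 (remaining 3 m³)
36 m³ → container 2 (remaining 4 m³)
34 m³ → container 3 (remaining 6 m³)
34 m³ → container 4 (remaining 6 m³)
33 m³ → container 5 (remaining 7 m³)
32 m³ → container 6 (remaining 8 m³)
31 m³ → container 7 (remaining 9 m³)
30 m³ → container 8 (remaining 10 m³)
28 m³ → container 9 (remaining 12 m³)
27 m³ → container 10 (remaining 13 m³)
27 m³ → container 11 (remaining 13 m³)
26 m³ → container 12 (remaining 14 m³)
22 m³ → container 13 (remaining 18 m³)
21 m³ → container 14 (remaining 19 m³)
9 m³ → container 7 (remaining 0 m³)
8 m³ → container 6 (remaining 0 m³)
7 m³ → container 5 (remaining 0 m³)
4 m³ → container 2 (remaining 0 m³)
Final containers: [37] [36,4] [34] [34] [33,7] [32,8] [31,9] [30] [28] [27] [27] [26] [22] [21].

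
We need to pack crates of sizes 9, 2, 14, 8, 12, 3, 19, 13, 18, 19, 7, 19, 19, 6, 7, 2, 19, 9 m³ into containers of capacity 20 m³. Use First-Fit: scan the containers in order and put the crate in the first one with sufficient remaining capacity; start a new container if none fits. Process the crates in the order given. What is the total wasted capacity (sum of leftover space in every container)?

15

container 1: place 9 m³, 11 m³ left
container 1: place 2 m³, 9 m³ left
container 2: place 14 m³, 6 m³ left
container 1: place 8 m³, 1 m³ left
container 3: place 12 m³, 8 m³ left
container 2: place 3 m³, 3 m³ left
container 4: place 19 m³, 1 m³ left
container 5: place 13 m³, 7 m³ left
container 6: place 18 m³, 2 m³ left
container 7: place 19 m³, 1 m³ left
container 3: place 7 m³, 1 m³ left
container 8: place 19 m³, 1 m³ left
container 9: place 19 m³, 1 m³ left
container 5: place 6 m³, 1 m³ left
container 10: place 7 m³, 13 m³ left
container 2: place 2 m³, 1 m³ left
container 11: place 19 m³, 1 m³ left
container 10: place 9 m³, 4 m³ left
11 containers × 20 m³ = 220 m³; used 205 m³; unused 15 m³.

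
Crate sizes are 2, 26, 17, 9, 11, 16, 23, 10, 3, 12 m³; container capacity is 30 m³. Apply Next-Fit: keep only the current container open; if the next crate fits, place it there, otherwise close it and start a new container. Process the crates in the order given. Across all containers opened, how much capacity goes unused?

21

2 m³ → container 1 (remaining 28 m³)
26 m³ → container 1 (remaining 2 m³)
17 m³ → container 2 (remaining 13 m³)
9 m³ → container 2 (remaining 4 m³)
11 m³ → container 3 (remaining 19 m³)
16 m³ → container 3 (remaining 3 m³)
23 m³ → container 4 (remaining 7 m³)
10 m³ → container 5 (remaining 20 m³)
3 m³ → container 5 (remaining 17 m³)
12 m³ → container 5 (remaining 5 m³)
5 containers × 30 m³ = 150 m³; used 129 m³; unused 21 m³.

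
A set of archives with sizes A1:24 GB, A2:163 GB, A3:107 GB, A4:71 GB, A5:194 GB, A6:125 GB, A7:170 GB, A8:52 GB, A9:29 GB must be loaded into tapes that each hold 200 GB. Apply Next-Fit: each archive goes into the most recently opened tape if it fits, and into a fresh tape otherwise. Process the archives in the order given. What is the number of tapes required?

A1 (24 GB) → tape 1 (remaining 176 GB)
A2 (163 GB) → tape 1 (remaining 13 GB)
A3 (107 GB) → tape 2 (remaining 93 GB)
A4 (71 GB) → tape 2 (remaining 22 GB)
A5 (194 GB) → tape 3 (remaining 6 GB)
A6 (125 GB) → tape 4 (remaining 75 GB)
A7 (170 GB) → tape 5 (remaining 30 GB)
A8 (52 GB) → tape 6 (remaining 148 GB)
A9 (29 GB) → tape 6 (remaining 119 GB)

6 tapes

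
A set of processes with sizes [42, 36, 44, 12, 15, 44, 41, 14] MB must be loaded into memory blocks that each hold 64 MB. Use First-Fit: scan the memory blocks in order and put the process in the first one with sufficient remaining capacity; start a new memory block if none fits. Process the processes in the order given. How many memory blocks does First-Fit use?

42 MB → memory block 1 (remaining 22 MB)
36 MB → memory block 2 (remaining 28 MB)
44 MB → memory block 3 (remaining 20 MB)
12 MB → memory block 1 (remaining 10 MB)
15 MB → memory block 2 (remaining 13 MB)
44 MB → memory block 4 (remaining 20 MB)
41 MB → memory block 5 (remaining 23 MB)
14 MB → memory block 3 (remaining 6 MB)
Final memory blocks: [42,12] [36,15] [44,14] [44] [41].

5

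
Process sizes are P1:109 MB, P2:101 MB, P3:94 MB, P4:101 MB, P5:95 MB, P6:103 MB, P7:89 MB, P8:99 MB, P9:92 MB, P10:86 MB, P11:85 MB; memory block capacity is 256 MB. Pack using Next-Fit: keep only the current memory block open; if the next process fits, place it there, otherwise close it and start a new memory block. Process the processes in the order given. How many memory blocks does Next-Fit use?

memory block 1: place P1 (109 MB), 147 MB left
memory block 1: place P2 (101 MB), 46 MB left
memory block 2: place P3 (94 MB), 162 MB left
memory block 2: place P4 (101 MB), 61 MB left
memory block 3: place P5 (95 MB), 161 MB left
memory block 3: place P6 (103 MB), 58 MB left
memory block 4: place P7 (89 MB), 167 MB left
memory block 4: place P8 (99 MB), 68 MB left
memory block 5: place P9 (92 MB), 164 MB left
memory block 5: place P10 (86 MB), 78 MB left
memory block 6: place P11 (85 MB), 171 MB left

6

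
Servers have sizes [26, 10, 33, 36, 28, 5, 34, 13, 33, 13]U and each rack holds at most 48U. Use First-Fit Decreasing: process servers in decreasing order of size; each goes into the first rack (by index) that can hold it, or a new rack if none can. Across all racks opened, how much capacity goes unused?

57

Sorted descending: 36, 34, 33, 33, 28, 26, 13, 13, 10, 5.
rack 1: place 36U, 12U left
rack 2: place 34U, 14U left
rack 3: place 33U, 15U left
rack 4: place 33U, 15U left
rack 5: place 28U, 20U left
rack 6: place 26U, 22U left
rack 2: place 13U, 1U left
rack 3: place 13U, 2U left
rack 1: place 10U, 2U left
rack 4: place 5U, 10U left
6 racks × 48U = 288U; used 231U; unused 57U.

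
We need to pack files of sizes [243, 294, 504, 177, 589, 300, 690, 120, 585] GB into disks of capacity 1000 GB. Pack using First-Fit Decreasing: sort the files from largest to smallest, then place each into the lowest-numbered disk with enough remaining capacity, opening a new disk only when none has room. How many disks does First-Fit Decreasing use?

Sorted descending: 690, 589, 585, 504, 300, 294, 243, 177, 120.
disk 1: place 690 GB, 310 GB left
disk 2: place 589 GB, 411 GB left
disk 3: place 585 GB, 415 GB left
disk 4: place 504 GB, 496 GB left
disk 1: place 300 GB, 10 GB left
disk 2: place 294 GB, 117 GB left
disk 3: place 243 GB, 172 GB left
disk 4: place 177 GB, 319 GB left
disk 3: place 120 GB, 52 GB left

4 disks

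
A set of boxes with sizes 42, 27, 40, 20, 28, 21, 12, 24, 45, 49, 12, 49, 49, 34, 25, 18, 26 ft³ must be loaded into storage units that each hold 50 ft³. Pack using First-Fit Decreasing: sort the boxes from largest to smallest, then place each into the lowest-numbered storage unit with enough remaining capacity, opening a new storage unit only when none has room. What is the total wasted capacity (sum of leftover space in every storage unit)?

Sorted descending: 49, 49, 49, 45, 42, 40, 34, 28, 27, 26, 25, 24, 21, 20, 18, 12, 12.
Put 49 ft³ in storage unit 1; 1 ft³ remain.
Put 49 ft³ in storage unit 2; 1 ft³ remain.
Put 49 ft³ in storage unit 3; 1 ft³ remain.
Put 45 ft³ in storage unit 4; 5 ft³ remain.
Put 42 ft³ in storage unit 5; 8 ft³ remain.
Put 40 ft³ in storage unit 6; 10 ft³ remain.
Put 34 ft³ in storage unit 7; 16 ft³ remain.
Put 28 ft³ in storage unit 8; 22 ft³ remain.
Put 27 ft³ in storage unit 9; 23 ft³ remain.
Put 26 ft³ in storage unit 10; 24 ft³ remain.
Put 25 ft³ in storage unit 11; 25 ft³ remain.
Put 24 ft³ in storage unit 10; 0 ft³ remain.
Put 21 ft³ in storage unit 8; 1 ft³ remain.
Put 20 ft³ in storage unit 9; 3 ft³ remain.
Put 18 ft³ in storage unit 11; 7 ft³ remain.
Put 12 ft³ in storage unit 7; 4 ft³ remain.
Put 12 ft³ in storage unit 12; 38 ft³ remain.
12 storage units × 50 ft³ = 600 ft³; used 521 ft³; unused 79 ft³.

79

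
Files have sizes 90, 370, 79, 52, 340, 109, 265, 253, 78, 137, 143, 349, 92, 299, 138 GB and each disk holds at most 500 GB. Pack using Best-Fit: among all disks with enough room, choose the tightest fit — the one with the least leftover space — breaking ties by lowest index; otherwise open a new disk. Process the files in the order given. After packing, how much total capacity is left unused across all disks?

206

90 GB → disk 1 (remaining 410 GB)
370 GB → disk 1 (remaining 40 GB)
79 GB → disk 2 (remaining 421 GB)
52 GB → disk 2 (remaining 369 GB)
340 GB → disk 2 (remaining 29 GB)
109 GB → disk 3 (remaining 391 GB)
265 GB → disk 3 (remaining 126 GB)
253 GB → disk 4 (remaining 247 GB)
78 GB → disk 3 (remaining 48 GB)
137 GB → disk 4 (remaining 110 GB)
143 GB → disk 5 (remaining 357 GB)
349 GB → disk 5 (remaining 8 GB)
92 GB → disk 4 (remaining 18 GB)
299 GB → disk 6 (remaining 201 GB)
138 GB → disk 6 (remaining 63 GB)
6 disks × 500 GB = 3000 GB; used 2794 GB; unused 206 GB.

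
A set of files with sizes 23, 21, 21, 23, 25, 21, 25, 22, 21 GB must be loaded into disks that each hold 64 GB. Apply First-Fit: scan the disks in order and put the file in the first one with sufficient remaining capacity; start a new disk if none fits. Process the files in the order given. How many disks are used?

23 GB → disk 1 (remaining 41 GB)
21 GB → disk 1 (remaining 20 GB)
21 GB → disk 2 (remaining 43 GB)
23 GB → disk 2 (remaining 20 GB)
25 GB → disk 3 (remaining 39 GB)
21 GB → disk 3 (remaining 18 GB)
25 GB → disk 4 (remaining 39 GB)
22 GB → disk 4 (remaining 17 GB)
21 GB → disk 5 (remaining 43 GB)

5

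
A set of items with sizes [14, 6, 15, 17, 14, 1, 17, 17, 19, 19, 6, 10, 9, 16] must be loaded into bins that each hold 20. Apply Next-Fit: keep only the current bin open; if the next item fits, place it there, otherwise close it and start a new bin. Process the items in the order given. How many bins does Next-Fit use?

11

14 → bin 1 (remaining 6)
6 → bin 1 (remaining 0)
15 → bin 2 (remaining 5)
17 → bin 3 (remaining 3)
14 → bin 4 (remaining 6)
1 → bin 4 (remaining 5)
17 → bin 5 (remaining 3)
17 → bin 6 (remaining 3)
19 → bin 7 (remaining 1)
19 → bin 8 (remaining 1)
6 → bin 9 (remaining 14)
10 → bin 9 (remaining 4)
9 → bin 10 (remaining 11)
16 → bin 11 (remaining 4)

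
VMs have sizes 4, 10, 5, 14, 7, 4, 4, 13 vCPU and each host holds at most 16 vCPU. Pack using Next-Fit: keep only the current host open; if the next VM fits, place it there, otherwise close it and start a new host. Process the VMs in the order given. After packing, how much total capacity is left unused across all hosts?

host 1: place 4 vCPU, 12 vCPU left
host 1: place 10 vCPU, 2 vCPU left
host 2: place 5 vCPU, 11 vCPU left
host 3: place 14 vCPU, 2 vCPU left
host 4: place 7 vCPU, 9 vCPU left
host 4: place 4 vCPU, 5 vCPU left
host 4: place 4 vCPU, 1 vCPU left
host 5: place 13 vCPU, 3 vCPU left
5 hosts × 16 vCPU = 80 vCPU; used 61 vCPU; unused 19 vCPU.

19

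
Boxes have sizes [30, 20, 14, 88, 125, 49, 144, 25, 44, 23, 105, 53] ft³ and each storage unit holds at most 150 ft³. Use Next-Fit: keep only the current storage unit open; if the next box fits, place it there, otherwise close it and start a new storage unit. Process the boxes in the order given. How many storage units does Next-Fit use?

8

30 ft³ → storage unit 1 (remaining 120 ft³)
20 ft³ → storage unit 1 (remaining 100 ft³)
14 ft³ → storage unit 1 (remaining 86 ft³)
88 ft³ → storage unit 2 (remaining 62 ft³)
125 ft³ → storage unit 3 (remaining 25 ft³)
49 ft³ → storage unit 4 (remaining 101 ft³)
144 ft³ → storage unit 5 (remaining 6 ft³)
25 ft³ → storage unit 6 (remaining 125 ft³)
44 ft³ → storage unit 6 (remaining 81 ft³)
23 ft³ → storage unit 6 (remaining 58 ft³)
105 ft³ → storage unit 7 (remaining 45 ft³)
53 ft³ → storage unit 8 (remaining 97 ft³)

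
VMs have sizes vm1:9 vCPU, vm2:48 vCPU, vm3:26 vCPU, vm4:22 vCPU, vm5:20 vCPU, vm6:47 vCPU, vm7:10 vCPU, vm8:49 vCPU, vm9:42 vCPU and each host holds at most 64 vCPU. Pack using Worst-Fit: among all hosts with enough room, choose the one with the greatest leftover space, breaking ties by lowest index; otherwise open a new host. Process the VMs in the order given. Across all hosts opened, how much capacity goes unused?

host 1: place vm1 (9 vCPU), 55 vCPU left
host 1: place vm2 (48 vCPU), 7 vCPU left
host 2: place vm3 (26 vCPU), 38 vCPU left
host 2: place vm4 (22 vCPU), 16 vCPU left
host 3: place vm5 (20 vCPU), 44 vCPU left
host 4: place vm6 (47 vCPU), 17 vCPU left
host 3: place vm7 (10 vCPU), 34 vCPU left
host 5: place vm8 (49 vCPU), 15 vCPU left
host 6: place vm9 (42 vCPU), 22 vCPU left
6 hosts × 64 vCPU = 384 vCPU; used 273 vCPU; unused 111 vCPU.

111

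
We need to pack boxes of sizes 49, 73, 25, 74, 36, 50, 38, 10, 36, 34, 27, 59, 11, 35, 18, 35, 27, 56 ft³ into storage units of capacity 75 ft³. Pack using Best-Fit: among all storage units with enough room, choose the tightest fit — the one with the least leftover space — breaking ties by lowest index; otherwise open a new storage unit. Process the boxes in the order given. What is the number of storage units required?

Put 49 ft³ in storage unit 1; 26 ft³ remain.
Put 73 ft³ in storage unit 2; 2 ft³ remain.
Put 25 ft³ in storage unit 1; 1 ft³ remain.
Put 74 ft³ in storage unit 3; 1 ft³ remain.
Put 36 ft³ in storage unit 4; 39 ft³ remain.
Put 50 ft³ in storage unit 5; 25 ft³ remain.
Put 38 ft³ in storage unit 4; 1 ft³ remain.
Put 10 ft³ in storage unit 5; 15 ft³ remain.
Put 36 ft³ in storage unit 6; 39 ft³ remain.
Put 34 ft³ in storage unit 6; 5 ft³ remain.
Put 27 ft³ in storage unit 7; 48 ft³ remain.
Put 59 ft³ in storage unit 8; 16 ft³ remain.
Put 11 ft³ in storage unit 5; 4 ft³ remain.
Put 35 ft³ in storage unit 7; 13 ft³ remain.
Put 18 ft³ in storage unit 9; 57 ft³ remain.
Put 35 ft³ in storage unit 9; 22 ft³ remain.
Put 27 ft³ in storage unit 10; 48 ft³ remain.
Put 56 ft³ in storage unit 11; 19 ft³ remain.
Final storage units: [49,25] [73] [74] [36,38] [50,10,11] [36,34] [27,35] [59] [18,35] [27] [56].

11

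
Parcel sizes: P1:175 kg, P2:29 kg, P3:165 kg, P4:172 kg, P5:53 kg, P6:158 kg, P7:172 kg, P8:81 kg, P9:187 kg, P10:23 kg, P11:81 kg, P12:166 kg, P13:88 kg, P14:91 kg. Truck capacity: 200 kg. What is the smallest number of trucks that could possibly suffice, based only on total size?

Total size = 175 + 29 + 165 + 172 + 53 + 158 + 172 + 81 + 187 + 23 + 81 + 166 + 88 + 91 = 1641 kg.
⌈1641 / 200⌉ = 9.

9 trucks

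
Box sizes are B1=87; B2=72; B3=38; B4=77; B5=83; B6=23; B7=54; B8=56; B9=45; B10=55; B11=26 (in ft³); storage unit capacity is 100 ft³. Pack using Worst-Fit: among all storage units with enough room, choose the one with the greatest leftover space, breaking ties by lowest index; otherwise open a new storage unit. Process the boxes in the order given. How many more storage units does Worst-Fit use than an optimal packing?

Worst-Fit: [87] [72] [38,23] [77] [83] [54,45] [56] [55,26] → 8 storage units.
Total size 616 ft³; any packing needs at least ⌈616/100⌉ = 7 storage units.
An optimal packing achieves that bound: [87] [83] [77,23] [72,26] [56,38] [55,45] [54] → 7 storage units.
Excess: 8 − 7 = 1.

1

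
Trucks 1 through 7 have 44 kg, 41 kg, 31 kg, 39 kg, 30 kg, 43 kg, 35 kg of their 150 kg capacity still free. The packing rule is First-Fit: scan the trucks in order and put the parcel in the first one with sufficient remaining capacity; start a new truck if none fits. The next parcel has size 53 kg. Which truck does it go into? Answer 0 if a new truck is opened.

No truck has ≥ 53 kg free, so a new truck is opened.

0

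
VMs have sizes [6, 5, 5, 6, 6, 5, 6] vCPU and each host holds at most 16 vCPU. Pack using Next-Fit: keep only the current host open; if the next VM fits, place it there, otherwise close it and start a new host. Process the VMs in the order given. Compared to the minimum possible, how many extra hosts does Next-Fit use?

Next-Fit: [6,5,5] [6,6] [5,6] → 3 hosts.
Total size 39 vCPU; any packing needs at least ⌈39/16⌉ = 3 hosts.
So 3 is already optimal.

0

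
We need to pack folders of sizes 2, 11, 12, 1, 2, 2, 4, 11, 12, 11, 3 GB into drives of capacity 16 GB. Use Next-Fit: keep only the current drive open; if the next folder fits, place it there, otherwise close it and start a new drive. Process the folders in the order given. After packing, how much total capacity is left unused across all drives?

Put 2 GB in drive 1; 14 GB remain.
Put 11 GB in drive 1; 3 GB remain.
Put 12 GB in drive 2; 4 GB remain.
Put 1 GB in drive 2; 3 GB remain.
Put 2 GB in drive 2; 1 GB remain.
Put 2 GB in drive 3; 14 GB remain.
Put 4 GB in drive 3; 10 GB remain.
Put 11 GB in drive 4; 5 GB remain.
Put 12 GB in drive 5; 4 GB remain.
Put 11 GB in drive 6; 5 GB remain.
Put 3 GB in drive 6; 2 GB remain.
6 drives × 16 GB = 96 GB; used 71 GB; unused 25 GB.

25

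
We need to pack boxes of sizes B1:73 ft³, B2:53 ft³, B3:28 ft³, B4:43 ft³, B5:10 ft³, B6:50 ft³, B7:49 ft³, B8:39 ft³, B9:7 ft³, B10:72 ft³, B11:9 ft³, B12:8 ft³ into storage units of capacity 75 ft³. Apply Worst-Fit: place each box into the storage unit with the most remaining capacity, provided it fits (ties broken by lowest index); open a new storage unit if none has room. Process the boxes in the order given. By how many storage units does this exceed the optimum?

0

Worst-Fit: [73] [53,10] [28,43] [50] [49,8] [39,7,9] [72] → 7 storage units.
7 boxes exceed 37.5 ft³ (half the capacity), and no two of those can share a storage unit, so at least 7 storage units are needed.
So 7 is already optimal.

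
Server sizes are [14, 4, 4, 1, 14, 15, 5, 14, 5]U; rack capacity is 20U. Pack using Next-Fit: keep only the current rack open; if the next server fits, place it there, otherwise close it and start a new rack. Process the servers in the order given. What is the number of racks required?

4

14U → rack 1 (remaining 6U)
4U → rack 1 (remaining 2U)
4U → rack 2 (remaining 16U)
1U → rack 2 (remaining 15U)
14U → rack 2 (remaining 1U)
15U → rack 3 (remaining 5U)
5U → rack 3 (remaining 0U)
14U → rack 4 (remaining 6U)
5U → rack 4 (remaining 1U)
Final racks: [14,4] [4,1,14] [15,5] [14,5].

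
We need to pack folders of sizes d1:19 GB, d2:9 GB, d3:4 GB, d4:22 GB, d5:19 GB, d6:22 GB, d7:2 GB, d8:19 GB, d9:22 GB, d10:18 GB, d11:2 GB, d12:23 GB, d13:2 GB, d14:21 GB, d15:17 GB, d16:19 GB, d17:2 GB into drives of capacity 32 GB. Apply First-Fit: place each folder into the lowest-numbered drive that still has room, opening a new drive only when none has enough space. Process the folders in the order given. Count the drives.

11 drives

Put d1 (19 GB) in drive 1; 13 GB remain.
Put d2 (9 GB) in drive 1; 4 GB remain.
Put d3 (4 GB) in drive 1; 0 GB remain.
Put d4 (22 GB) in drive 2; 10 GB remain.
Put d5 (19 GB) in drive 3; 13 GB remain.
Put d6 (22 GB) in drive 4; 10 GB remain.
Put d7 (2 GB) in drive 2; 8 GB remain.
Put d8 (19 GB) in drive 5; 13 GB remain.
Put d9 (22 GB) in drive 6; 10 GB remain.
Put d10 (18 GB) in drive 7; 14 GB remain.
Put d11 (2 GB) in drive 2; 6 GB remain.
Put d12 (23 GB) in drive 8; 9 GB remain.
Put d13 (2 GB) in drive 2; 4 GB remain.
Put d14 (21 GB) in drive 9; 11 GB remain.
Put d15 (17 GB) in drive 10; 15 GB remain.
Put d16 (19 GB) in drive 11; 13 GB remain.
Put d17 (2 GB) in drive 2; 2 GB remain.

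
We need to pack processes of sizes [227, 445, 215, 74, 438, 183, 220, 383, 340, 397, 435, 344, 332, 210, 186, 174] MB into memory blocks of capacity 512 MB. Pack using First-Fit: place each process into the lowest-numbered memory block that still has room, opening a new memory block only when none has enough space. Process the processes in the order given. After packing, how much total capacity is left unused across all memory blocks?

memory block 1: place 227 MB, 285 MB left
memory block 2: place 445 MB, 67 MB left
memory block 1: place 215 MB, 70 MB left
memory block 3: place 74 MB, 438 MB left
memory block 3: place 438 MB, 0 MB left
memory block 4: place 183 MB, 329 MB left
memory block 4: place 220 MB, 109 MB left
memory block 5: place 383 MB, 129 MB left
memory block 6: place 340 MB, 172 MB left
memory block 7: place 397 MB, 115 MB left
memory block 8: place 435 MB, 77 MB left
memory block 9: place 344 MB, 168 MB left
memory block 10: place 332 MB, 180 MB left
memory block 11: place 210 MB, 302 MB left
memory block 11: place 186 MB, 116 MB left
memory block 10: place 174 MB, 6 MB left
11 memory blocks × 512 MB = 5632 MB; used 4603 MB; unused 1029 MB.

1029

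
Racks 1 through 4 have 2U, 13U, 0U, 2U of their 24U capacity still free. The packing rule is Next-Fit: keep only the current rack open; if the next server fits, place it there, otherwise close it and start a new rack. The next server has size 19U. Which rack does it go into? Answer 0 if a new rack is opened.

Next-Fit only looks at rack 4, which has 2U free.
19U does not fit, so a new rack is opened.

0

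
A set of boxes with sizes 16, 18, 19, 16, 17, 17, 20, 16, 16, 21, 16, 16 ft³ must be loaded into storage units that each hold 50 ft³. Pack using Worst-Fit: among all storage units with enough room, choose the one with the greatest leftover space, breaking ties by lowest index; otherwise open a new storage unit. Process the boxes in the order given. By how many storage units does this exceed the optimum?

0

Worst-Fit: [16,18,16] [19,16] [17,17,16] [20,16] [21,16] → 5 storage units.
Total size 208 ft³; any packing needs at least ⌈208/50⌉ = 5 storage units.
So 5 is already optimal.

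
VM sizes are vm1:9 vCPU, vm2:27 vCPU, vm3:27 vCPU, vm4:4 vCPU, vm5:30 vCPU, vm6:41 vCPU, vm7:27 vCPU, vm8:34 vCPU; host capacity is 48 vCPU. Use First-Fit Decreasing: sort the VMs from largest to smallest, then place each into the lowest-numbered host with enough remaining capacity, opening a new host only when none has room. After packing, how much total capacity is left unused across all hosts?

89

Sorted descending: 41, 34, 30, 27, 27, 27, 9, 4.
host 1: place 41 vCPU, 7 vCPU left
host 2: place 34 vCPU, 14 vCPU left
host 3: place 30 vCPU, 18 vCPU left
host 4: place 27 vCPU, 21 vCPU left
host 5: place 27 vCPU, 21 vCPU left
host 6: place 27 vCPU, 21 vCPU left
host 2: place 9 vCPU, 5 vCPU left
host 1: place 4 vCPU, 3 vCPU left
6 hosts × 48 vCPU = 288 vCPU; used 199 vCPU; unused 89 vCPU.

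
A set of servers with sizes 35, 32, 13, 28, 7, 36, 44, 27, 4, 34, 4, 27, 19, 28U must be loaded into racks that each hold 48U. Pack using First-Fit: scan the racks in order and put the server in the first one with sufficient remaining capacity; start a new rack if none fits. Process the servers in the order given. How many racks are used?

35U → rack 1 (remaining 13U)
32U → rack 2 (remaining 16U)
13U → rack 1 (remaining 0U)
28U → rack 3 (remaining 20U)
7U → rack 2 (remaining 9U)
36U → rack 4 (remaining 12U)
44U → rack 5 (remaining 4U)
27U → rack 6 (remaining 21U)
4U → rack 2 (remaining 5U)
34U → rack 7 (remaining 14U)
4U → rack 2 (remaining 1U)
27U → rack 8 (remaining 21U)
19U → rack 3 (remaining 1U)
28U → rack 9 (remaining 20U)
Final racks: [35,13] [32,7,4,4] [28,19] [36] [44] [27] [34] [27] [28].

9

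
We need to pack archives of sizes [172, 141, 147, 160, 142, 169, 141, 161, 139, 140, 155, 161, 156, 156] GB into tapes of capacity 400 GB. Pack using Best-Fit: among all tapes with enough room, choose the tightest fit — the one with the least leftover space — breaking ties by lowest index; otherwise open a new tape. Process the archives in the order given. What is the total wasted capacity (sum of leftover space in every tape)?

Put 172 GB in tape 1; 228 GB remain.
Put 141 GB in tape 1; 87 GB remain.
Put 147 GB in tape 2; 253 GB remain.
Put 160 GB in tape 2; 93 GB remain.
Put 142 GB in tape 3; 258 GB remain.
Put 169 GB in tape 3; 89 GB remain.
Put 141 GB in tape 4; 259 GB remain.
Put 161 GB in tape 4; 98 GB remain.
Put 139 GB in tape 5; 261 GB remain.
Put 140 GB in tape 5; 121 GB remain.
Put 155 GB in tape 6; 245 GB remain.
Put 161 GB in tape 6; 84 GB remain.
Put 156 GB in tape 7; 244 GB remain.
Put 156 GB in tape 7; 88 GB remain.
7 tapes × 400 GB = 2800 GB; used 2140 GB; unused 660 GB.

660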